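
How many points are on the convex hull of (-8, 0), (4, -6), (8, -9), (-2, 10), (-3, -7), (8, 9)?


Convex hull vertices (CCW): (-8, 0), (-3, -7), (8, -9), (8, 9), (-2, 10)
Count = 5

5


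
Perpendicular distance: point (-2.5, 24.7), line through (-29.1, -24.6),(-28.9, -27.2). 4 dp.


|cross product| = 79.02
|line direction| = sqrt(6.8) = 2.6077
Distance = 79.02/sqrt(6.8) = 30.3028

30.3028


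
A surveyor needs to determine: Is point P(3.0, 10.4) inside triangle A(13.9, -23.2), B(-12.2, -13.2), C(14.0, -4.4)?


Cross products: AB x AP = -767.96, BC x BP = 484.56, CA x CP = -208.28
All same sign? no

No, outside


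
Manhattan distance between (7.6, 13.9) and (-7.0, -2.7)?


|7.6-(-7)| + |13.9-(-2.7)| = 14.6 + 16.6 = 31.2

31.2


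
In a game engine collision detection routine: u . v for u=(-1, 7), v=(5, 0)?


u . v = u_x*v_x + u_y*v_y = (-1)*5 + 7*0
= (-5) + 0 = -5

-5


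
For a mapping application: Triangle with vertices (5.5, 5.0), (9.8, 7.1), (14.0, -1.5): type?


Side lengths squared: AB^2=22.9, BC^2=91.6, CA^2=114.5
Sorted: [22.9, 91.6, 114.5]
By sides: Scalene, By angles: Right

Scalene, Right


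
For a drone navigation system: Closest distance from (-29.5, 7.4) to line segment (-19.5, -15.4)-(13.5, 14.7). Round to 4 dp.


Project P onto AB: t = 0.1786 (clamped to [0,1])
Closest point on segment: (-13.6067, -10.0246)
Distance: 23.5842

23.5842


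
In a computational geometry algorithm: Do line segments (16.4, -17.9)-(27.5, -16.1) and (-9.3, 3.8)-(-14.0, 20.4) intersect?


Cross products: d1=-324.63, d2=-517.35, d3=287.13, d4=479.85
d1*d2 < 0 and d3*d4 < 0? no

No, they don't intersect


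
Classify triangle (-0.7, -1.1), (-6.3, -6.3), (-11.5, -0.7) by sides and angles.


Side lengths squared: AB^2=58.4, BC^2=58.4, CA^2=116.8
Sorted: [58.4, 58.4, 116.8]
By sides: Isosceles, By angles: Right

Isosceles, Right


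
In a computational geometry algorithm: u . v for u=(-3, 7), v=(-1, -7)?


u . v = u_x*v_x + u_y*v_y = (-3)*(-1) + 7*(-7)
= 3 + (-49) = -46

-46


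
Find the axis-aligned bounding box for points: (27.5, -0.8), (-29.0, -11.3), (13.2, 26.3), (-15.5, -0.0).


x range: [-29, 27.5]
y range: [-11.3, 26.3]
Bounding box: (-29,-11.3) to (27.5,26.3)

(-29,-11.3) to (27.5,26.3)


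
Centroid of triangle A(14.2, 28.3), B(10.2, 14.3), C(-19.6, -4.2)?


Centroid = ((x_A+x_B+x_C)/3, (y_A+y_B+y_C)/3)
= ((14.2+10.2+(-19.6))/3, (28.3+14.3+(-4.2))/3)
= (1.6, 12.8)

(1.6, 12.8)


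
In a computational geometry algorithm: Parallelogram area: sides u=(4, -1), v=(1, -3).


|u x v| = |4*(-3) - (-1)*1|
= |(-12) - (-1)| = 11

11


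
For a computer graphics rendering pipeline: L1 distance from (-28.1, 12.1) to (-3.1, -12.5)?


|(-28.1)-(-3.1)| + |12.1-(-12.5)| = 25 + 24.6 = 49.6

49.6


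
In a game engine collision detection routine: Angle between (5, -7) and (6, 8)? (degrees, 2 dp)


u.v = -26, |u| = sqrt(74) = 8.6023, |v| = sqrt(100) = 10
cos(theta) = u.v/(|u||v|) = -26/sqrt(7400) = -0.302244
theta = acos(-0.302244) = 107.59 degrees

107.59 degrees


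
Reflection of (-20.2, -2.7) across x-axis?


Reflection over x-axis: (x,y) -> (x,-y)
(-20.2, -2.7) -> (-20.2, 2.7)

(-20.2, 2.7)


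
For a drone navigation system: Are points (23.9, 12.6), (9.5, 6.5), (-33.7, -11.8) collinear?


Cross product: (9.5-23.9)*((-11.8)-12.6) - (6.5-12.6)*((-33.7)-23.9)
= 0

Yes, collinear


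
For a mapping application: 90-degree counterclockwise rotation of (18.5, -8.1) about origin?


90° CCW: (x,y) -> (-y, x)
(18.5,-8.1) -> (8.1, 18.5)

(8.1, 18.5)


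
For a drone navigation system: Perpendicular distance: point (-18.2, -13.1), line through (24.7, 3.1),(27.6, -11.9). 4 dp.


|cross product| = 690.48
|line direction| = sqrt(233.41) = 15.2778
Distance = 690.48/sqrt(233.41) = 45.1951

45.1951


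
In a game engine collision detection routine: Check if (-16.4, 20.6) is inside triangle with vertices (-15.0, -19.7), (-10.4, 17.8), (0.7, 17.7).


Cross products: AB x AP = 237.88, BC x BP = 30.48, CA x CP = -685.07
All same sign? no

No, outside


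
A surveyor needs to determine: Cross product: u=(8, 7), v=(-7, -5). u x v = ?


u x v = u_x*v_y - u_y*v_x = 8*(-5) - 7*(-7)
= (-40) - (-49) = 9

9


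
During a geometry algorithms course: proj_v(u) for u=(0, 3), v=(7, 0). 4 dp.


u.v = 0, |v| = sqrt(49) = 7
Scalar projection = u.v / |v| = 0 / sqrt(49) = 0

0


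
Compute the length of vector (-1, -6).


|u| = sqrt((-1)^2 + (-6)^2) = sqrt(37) = 6.0828

6.0828


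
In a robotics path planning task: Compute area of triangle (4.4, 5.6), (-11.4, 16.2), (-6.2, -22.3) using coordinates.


Area = |x_A(y_B-y_C) + x_B(y_C-y_A) + x_C(y_A-y_B)|/2
= |169.4 + 318.06 + 65.72|/2
= 553.18/2 = 276.59

276.59


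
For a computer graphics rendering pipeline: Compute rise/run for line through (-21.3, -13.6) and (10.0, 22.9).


slope = (y2-y1)/(x2-x1) = (22.9-(-13.6))/(10-(-21.3)) = 36.5/31.3 = 1.1661

1.1661


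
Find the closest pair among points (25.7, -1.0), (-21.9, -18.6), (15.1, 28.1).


d(P0,P1) = 50.7496, d(P0,P2) = 30.9705, d(P1,P2) = 59.581
Closest: P0 and P2

Closest pair: (25.7, -1.0) and (15.1, 28.1), distance = 30.9705


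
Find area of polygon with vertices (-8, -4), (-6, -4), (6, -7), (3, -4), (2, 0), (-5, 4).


Shoelace sum: ((-8)*(-4) - (-6)*(-4)) + ((-6)*(-7) - 6*(-4)) + (6*(-4) - 3*(-7)) + (3*0 - 2*(-4)) + (2*4 - (-5)*0) + ((-5)*(-4) - (-8)*4)
= 139
Area = |139|/2 = 69.5

69.5


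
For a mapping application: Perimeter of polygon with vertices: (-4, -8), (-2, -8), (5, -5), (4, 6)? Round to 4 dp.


Sides: (-4, -8)->(-2, -8): sqrt(4) = 2, (-2, -8)->(5, -5): sqrt(58) = 7.615773, (5, -5)->(4, 6): sqrt(122) = 11.045361, (4, 6)->(-4, -8): sqrt(260) = 16.124515
Sum = 36.785649
Perimeter = 36.7856

36.7856


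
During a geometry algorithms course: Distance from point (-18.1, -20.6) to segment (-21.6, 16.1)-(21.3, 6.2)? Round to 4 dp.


Project P onto AB: t = 0.2649 (clamped to [0,1])
Closest point on segment: (-10.236, 13.4775)
Distance: 34.9731

34.9731


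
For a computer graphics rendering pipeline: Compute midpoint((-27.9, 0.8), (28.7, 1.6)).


M = (((-27.9)+28.7)/2, (0.8+1.6)/2)
= (0.4, 1.2)

(0.4, 1.2)


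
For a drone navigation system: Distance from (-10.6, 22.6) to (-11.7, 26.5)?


dx=-1.1, dy=3.9
d^2 = (-1.1)^2 + 3.9^2 = 16.42
d = sqrt(16.42) = 4.0522

4.0522


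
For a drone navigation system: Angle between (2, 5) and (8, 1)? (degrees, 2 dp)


u.v = 21, |u| = sqrt(29) = 5.3852, |v| = sqrt(65) = 8.0623
cos(theta) = u.v/(|u||v|) = 21/sqrt(1885) = 0.483686
theta = acos(0.483686) = 61.07 degrees

61.07 degrees


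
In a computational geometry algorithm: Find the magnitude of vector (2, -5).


|u| = sqrt(2^2 + (-5)^2) = sqrt(29) = 5.3852

5.3852


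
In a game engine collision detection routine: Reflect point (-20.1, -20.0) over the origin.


Reflection over origin: (x,y) -> (-x,-y)
(-20.1, -20) -> (20.1, 20)

(20.1, 20)


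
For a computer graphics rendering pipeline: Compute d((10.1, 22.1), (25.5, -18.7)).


dx=15.4, dy=-40.8
d^2 = 15.4^2 + (-40.8)^2 = 1901.8
d = sqrt(1901.8) = 43.6096

43.6096


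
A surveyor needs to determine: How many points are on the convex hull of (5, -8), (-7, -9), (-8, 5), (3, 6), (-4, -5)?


Convex hull vertices (CCW): (-8, 5), (-7, -9), (5, -8), (3, 6)
Count = 4

4


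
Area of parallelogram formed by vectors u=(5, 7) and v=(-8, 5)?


|u x v| = |5*5 - 7*(-8)|
= |25 - (-56)| = 81

81


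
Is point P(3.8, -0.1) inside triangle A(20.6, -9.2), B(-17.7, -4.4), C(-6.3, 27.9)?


Cross products: AB x AP = -267.89, BC x BP = -645.43, CA x CP = -378.49
All same sign? yes

Yes, inside


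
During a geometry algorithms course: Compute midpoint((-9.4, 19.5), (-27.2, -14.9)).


M = (((-9.4)+(-27.2))/2, (19.5+(-14.9))/2)
= (-18.3, 2.3)

(-18.3, 2.3)


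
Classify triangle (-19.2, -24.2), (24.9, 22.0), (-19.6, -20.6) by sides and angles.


Side lengths squared: AB^2=4079.25, BC^2=3795.01, CA^2=13.12
Sorted: [13.12, 3795.01, 4079.25]
By sides: Scalene, By angles: Obtuse

Scalene, Obtuse


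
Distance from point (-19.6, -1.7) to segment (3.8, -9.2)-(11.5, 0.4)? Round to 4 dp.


Project P onto AB: t = 0 (clamped to [0,1])
Closest point on segment: (3.8, -9.2)
Distance: 24.5725

24.5725


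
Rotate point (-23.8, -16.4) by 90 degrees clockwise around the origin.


90° CW: (x,y) -> (y, -x)
(-23.8,-16.4) -> (-16.4, 23.8)

(-16.4, 23.8)


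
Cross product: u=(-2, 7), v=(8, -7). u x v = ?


u x v = u_x*v_y - u_y*v_x = (-2)*(-7) - 7*8
= 14 - 56 = -42

-42


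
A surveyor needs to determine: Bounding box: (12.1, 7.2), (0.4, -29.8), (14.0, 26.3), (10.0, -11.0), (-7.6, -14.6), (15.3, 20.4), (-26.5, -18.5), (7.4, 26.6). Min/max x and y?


x range: [-26.5, 15.3]
y range: [-29.8, 26.6]
Bounding box: (-26.5,-29.8) to (15.3,26.6)

(-26.5,-29.8) to (15.3,26.6)


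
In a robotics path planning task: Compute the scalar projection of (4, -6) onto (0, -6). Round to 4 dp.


u.v = 36, |v| = sqrt(36) = 6
Scalar projection = u.v / |v| = 36 / sqrt(36) = 6

6


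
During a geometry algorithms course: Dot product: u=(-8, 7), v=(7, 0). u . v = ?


u . v = u_x*v_x + u_y*v_y = (-8)*7 + 7*0
= (-56) + 0 = -56

-56


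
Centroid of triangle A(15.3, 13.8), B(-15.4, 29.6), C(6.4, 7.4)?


Centroid = ((x_A+x_B+x_C)/3, (y_A+y_B+y_C)/3)
= ((15.3+(-15.4)+6.4)/3, (13.8+29.6+7.4)/3)
= (2.1, 16.9333)

(2.1, 16.9333)


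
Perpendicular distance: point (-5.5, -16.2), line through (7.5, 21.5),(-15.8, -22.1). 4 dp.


|cross product| = 311.61
|line direction| = sqrt(2443.85) = 49.4353
Distance = 311.61/sqrt(2443.85) = 6.3034

6.3034


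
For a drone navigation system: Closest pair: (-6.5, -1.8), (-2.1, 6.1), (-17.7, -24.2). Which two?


d(P0,P1) = 9.0427, d(P0,P2) = 25.044, d(P1,P2) = 34.0801
Closest: P0 and P1

Closest pair: (-6.5, -1.8) and (-2.1, 6.1), distance = 9.0427


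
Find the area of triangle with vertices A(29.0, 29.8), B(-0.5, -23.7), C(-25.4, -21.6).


Area = |x_A(y_B-y_C) + x_B(y_C-y_A) + x_C(y_A-y_B)|/2
= |(-60.9) + 25.7 + (-1358.9)|/2
= 1394.1/2 = 697.05

697.05


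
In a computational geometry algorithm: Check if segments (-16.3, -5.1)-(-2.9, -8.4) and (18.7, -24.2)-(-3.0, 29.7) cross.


Cross products: d1=1472.03, d2=821.38, d3=-140.44, d4=510.21
d1*d2 < 0 and d3*d4 < 0? no

No, they don't intersect


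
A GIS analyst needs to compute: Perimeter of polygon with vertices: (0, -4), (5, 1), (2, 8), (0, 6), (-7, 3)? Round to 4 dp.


Sides: (0, -4)->(5, 1): sqrt(50) = 7.071068, (5, 1)->(2, 8): sqrt(58) = 7.615773, (2, 8)->(0, 6): sqrt(8) = 2.828427, (0, 6)->(-7, 3): sqrt(58) = 7.615773, (-7, 3)->(0, -4): sqrt(98) = 9.899495
Sum = 35.030536
Perimeter = 35.0305

35.0305


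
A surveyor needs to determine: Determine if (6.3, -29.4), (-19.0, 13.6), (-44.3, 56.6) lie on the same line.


Cross product: ((-19)-6.3)*(56.6-(-29.4)) - (13.6-(-29.4))*((-44.3)-6.3)
= 0

Yes, collinear


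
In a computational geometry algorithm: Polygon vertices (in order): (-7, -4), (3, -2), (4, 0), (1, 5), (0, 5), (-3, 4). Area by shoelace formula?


Shoelace sum: ((-7)*(-2) - 3*(-4)) + (3*0 - 4*(-2)) + (4*5 - 1*0) + (1*5 - 0*5) + (0*4 - (-3)*5) + ((-3)*(-4) - (-7)*4)
= 114
Area = |114|/2 = 57

57


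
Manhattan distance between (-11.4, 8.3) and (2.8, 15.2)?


|(-11.4)-2.8| + |8.3-15.2| = 14.2 + 6.9 = 21.1

21.1


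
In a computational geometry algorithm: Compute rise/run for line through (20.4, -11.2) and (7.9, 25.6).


slope = (y2-y1)/(x2-x1) = (25.6-(-11.2))/(7.9-20.4) = 36.8/(-12.5) = -2.944

-2.944


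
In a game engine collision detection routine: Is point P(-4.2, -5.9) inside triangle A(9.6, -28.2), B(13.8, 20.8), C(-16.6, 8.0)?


Cross products: AB x AP = 769.86, BC x BP = 581.28, CA x CP = 84.7
All same sign? yes

Yes, inside


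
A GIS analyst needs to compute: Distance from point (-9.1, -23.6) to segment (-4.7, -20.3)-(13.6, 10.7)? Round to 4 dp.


Project P onto AB: t = 0 (clamped to [0,1])
Closest point on segment: (-4.7, -20.3)
Distance: 5.5

5.5


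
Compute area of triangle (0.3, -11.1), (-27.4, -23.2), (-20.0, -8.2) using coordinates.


Area = |x_A(y_B-y_C) + x_B(y_C-y_A) + x_C(y_A-y_B)|/2
= |(-4.5) + (-79.46) + (-242)|/2
= 325.96/2 = 162.98

162.98


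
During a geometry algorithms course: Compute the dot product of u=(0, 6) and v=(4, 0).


u . v = u_x*v_x + u_y*v_y = 0*4 + 6*0
= 0 + 0 = 0

0


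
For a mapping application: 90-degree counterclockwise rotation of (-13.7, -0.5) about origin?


90° CCW: (x,y) -> (-y, x)
(-13.7,-0.5) -> (0.5, -13.7)

(0.5, -13.7)


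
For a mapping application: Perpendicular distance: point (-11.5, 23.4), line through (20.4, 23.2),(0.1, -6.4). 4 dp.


|cross product| = 948.3
|line direction| = sqrt(1288.25) = 35.8922
Distance = 948.3/sqrt(1288.25) = 26.4208

26.4208


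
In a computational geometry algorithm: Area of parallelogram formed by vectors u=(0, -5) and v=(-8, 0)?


|u x v| = |0*0 - (-5)*(-8)|
= |0 - 40| = 40

40


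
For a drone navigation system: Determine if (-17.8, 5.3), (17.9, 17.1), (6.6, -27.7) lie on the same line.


Cross product: (17.9-(-17.8))*((-27.7)-5.3) - (17.1-5.3)*(6.6-(-17.8))
= -1466.02

No, not collinear


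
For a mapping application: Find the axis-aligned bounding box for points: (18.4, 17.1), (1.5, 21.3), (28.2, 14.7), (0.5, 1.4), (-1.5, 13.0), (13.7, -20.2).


x range: [-1.5, 28.2]
y range: [-20.2, 21.3]
Bounding box: (-1.5,-20.2) to (28.2,21.3)

(-1.5,-20.2) to (28.2,21.3)


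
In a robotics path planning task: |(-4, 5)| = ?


|u| = sqrt((-4)^2 + 5^2) = sqrt(41) = 6.4031

6.4031


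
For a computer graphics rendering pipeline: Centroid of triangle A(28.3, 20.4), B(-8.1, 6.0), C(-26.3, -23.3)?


Centroid = ((x_A+x_B+x_C)/3, (y_A+y_B+y_C)/3)
= ((28.3+(-8.1)+(-26.3))/3, (20.4+6+(-23.3))/3)
= (-2.0333, 1.0333)

(-2.0333, 1.0333)


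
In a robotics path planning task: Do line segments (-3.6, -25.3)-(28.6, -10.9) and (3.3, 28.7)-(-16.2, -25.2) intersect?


Cross products: d1=681.09, d2=2135.87, d3=1639.44, d4=184.66
d1*d2 < 0 and d3*d4 < 0? no

No, they don't intersect


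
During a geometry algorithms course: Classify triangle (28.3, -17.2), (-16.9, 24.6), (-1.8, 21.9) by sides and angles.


Side lengths squared: AB^2=3790.28, BC^2=235.3, CA^2=2434.82
Sorted: [235.3, 2434.82, 3790.28]
By sides: Scalene, By angles: Obtuse

Scalene, Obtuse


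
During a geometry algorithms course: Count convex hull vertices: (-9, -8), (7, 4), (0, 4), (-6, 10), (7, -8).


Convex hull vertices (CCW): (-9, -8), (7, -8), (7, 4), (-6, 10)
Count = 4

4


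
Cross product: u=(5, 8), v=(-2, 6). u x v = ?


u x v = u_x*v_y - u_y*v_x = 5*6 - 8*(-2)
= 30 - (-16) = 46

46


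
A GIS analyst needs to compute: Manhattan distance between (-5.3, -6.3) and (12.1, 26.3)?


|(-5.3)-12.1| + |(-6.3)-26.3| = 17.4 + 32.6 = 50

50


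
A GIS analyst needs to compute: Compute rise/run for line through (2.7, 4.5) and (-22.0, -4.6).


slope = (y2-y1)/(x2-x1) = ((-4.6)-4.5)/((-22)-2.7) = (-9.1)/(-24.7) = 0.3684

0.3684


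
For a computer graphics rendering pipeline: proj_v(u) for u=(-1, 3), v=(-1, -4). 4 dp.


u.v = -11, |v| = sqrt(17) = 4.1231
Scalar projection = u.v / |v| = -11 / sqrt(17) = -2.6679

-2.6679


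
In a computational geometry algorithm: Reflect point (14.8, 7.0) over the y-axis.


Reflection over y-axis: (x,y) -> (-x,y)
(14.8, 7) -> (-14.8, 7)

(-14.8, 7)


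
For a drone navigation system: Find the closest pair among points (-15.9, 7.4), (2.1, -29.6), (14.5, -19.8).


d(P0,P1) = 41.1461, d(P0,P2) = 40.7922, d(P1,P2) = 15.8051
Closest: P1 and P2

Closest pair: (2.1, -29.6) and (14.5, -19.8), distance = 15.8051


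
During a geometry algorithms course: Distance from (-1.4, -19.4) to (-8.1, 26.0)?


dx=-6.7, dy=45.4
d^2 = (-6.7)^2 + 45.4^2 = 2106.05
d = sqrt(2106.05) = 45.8917

45.8917


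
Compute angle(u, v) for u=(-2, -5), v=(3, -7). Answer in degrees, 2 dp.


u.v = 29, |u| = sqrt(29) = 5.3852, |v| = sqrt(58) = 7.6158
cos(theta) = u.v/(|u||v|) = 29/sqrt(1682) = 0.707107
theta = acos(0.707107) = 45 degrees

45 degrees


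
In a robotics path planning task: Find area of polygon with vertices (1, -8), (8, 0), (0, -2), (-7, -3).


Shoelace sum: (1*0 - 8*(-8)) + (8*(-2) - 0*0) + (0*(-3) - (-7)*(-2)) + ((-7)*(-8) - 1*(-3))
= 93
Area = |93|/2 = 46.5

46.5


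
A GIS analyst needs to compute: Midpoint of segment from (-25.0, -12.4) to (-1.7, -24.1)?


M = (((-25)+(-1.7))/2, ((-12.4)+(-24.1))/2)
= (-13.35, -18.25)

(-13.35, -18.25)


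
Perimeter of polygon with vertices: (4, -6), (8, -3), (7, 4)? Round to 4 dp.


Sides: (4, -6)->(8, -3): sqrt(25) = 5, (8, -3)->(7, 4): sqrt(50) = 7.071068, (7, 4)->(4, -6): sqrt(109) = 10.440307
Sum = 22.511375
Perimeter = 22.5114

22.5114


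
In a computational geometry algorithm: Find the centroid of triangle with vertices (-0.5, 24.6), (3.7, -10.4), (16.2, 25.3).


Centroid = ((x_A+x_B+x_C)/3, (y_A+y_B+y_C)/3)
= (((-0.5)+3.7+16.2)/3, (24.6+(-10.4)+25.3)/3)
= (6.4667, 13.1667)

(6.4667, 13.1667)


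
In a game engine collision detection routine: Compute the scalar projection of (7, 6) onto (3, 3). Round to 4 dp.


u.v = 39, |v| = sqrt(18) = 4.2426
Scalar projection = u.v / |v| = 39 / sqrt(18) = 9.1924

9.1924


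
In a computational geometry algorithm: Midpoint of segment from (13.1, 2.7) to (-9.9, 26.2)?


M = ((13.1+(-9.9))/2, (2.7+26.2)/2)
= (1.6, 14.45)

(1.6, 14.45)


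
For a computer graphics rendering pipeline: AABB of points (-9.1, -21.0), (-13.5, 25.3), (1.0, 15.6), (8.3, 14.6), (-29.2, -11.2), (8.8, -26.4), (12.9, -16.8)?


x range: [-29.2, 12.9]
y range: [-26.4, 25.3]
Bounding box: (-29.2,-26.4) to (12.9,25.3)

(-29.2,-26.4) to (12.9,25.3)


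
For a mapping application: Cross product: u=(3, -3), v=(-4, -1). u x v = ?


u x v = u_x*v_y - u_y*v_x = 3*(-1) - (-3)*(-4)
= (-3) - 12 = -15

-15


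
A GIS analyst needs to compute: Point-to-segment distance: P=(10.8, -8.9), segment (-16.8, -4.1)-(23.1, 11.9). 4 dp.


Project P onto AB: t = 0.5543 (clamped to [0,1])
Closest point on segment: (5.3185, 4.7696)
Distance: 14.7277

14.7277


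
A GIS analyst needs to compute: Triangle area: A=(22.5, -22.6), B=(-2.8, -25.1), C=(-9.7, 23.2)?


Area = |x_A(y_B-y_C) + x_B(y_C-y_A) + x_C(y_A-y_B)|/2
= |(-1086.75) + (-128.24) + (-24.25)|/2
= 1239.24/2 = 619.62

619.62


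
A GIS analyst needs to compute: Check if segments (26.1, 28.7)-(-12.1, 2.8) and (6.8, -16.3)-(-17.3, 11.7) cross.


Cross products: d1=-1624.9, d2=68.89, d3=1219.13, d4=-474.66
d1*d2 < 0 and d3*d4 < 0? yes

Yes, they intersect


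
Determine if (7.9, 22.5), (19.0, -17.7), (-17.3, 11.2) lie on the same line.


Cross product: (19-7.9)*(11.2-22.5) - ((-17.7)-22.5)*((-17.3)-7.9)
= -1138.47

No, not collinear


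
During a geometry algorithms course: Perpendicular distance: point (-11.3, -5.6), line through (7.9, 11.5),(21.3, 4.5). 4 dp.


|cross product| = 363.54
|line direction| = sqrt(228.56) = 15.1182
Distance = 363.54/sqrt(228.56) = 24.0465

24.0465


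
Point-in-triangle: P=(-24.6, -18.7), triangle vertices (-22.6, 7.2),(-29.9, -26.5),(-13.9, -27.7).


Cross products: AB x AP = 121.67, BC x BP = 131.16, CA x CP = 295.13
All same sign? yes

Yes, inside


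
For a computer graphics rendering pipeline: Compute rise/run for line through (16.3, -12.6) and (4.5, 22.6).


slope = (y2-y1)/(x2-x1) = (22.6-(-12.6))/(4.5-16.3) = 35.2/(-11.8) = -2.9831

-2.9831


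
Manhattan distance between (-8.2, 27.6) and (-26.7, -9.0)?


|(-8.2)-(-26.7)| + |27.6-(-9)| = 18.5 + 36.6 = 55.1

55.1


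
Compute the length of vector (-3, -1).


|u| = sqrt((-3)^2 + (-1)^2) = sqrt(10) = 3.1623

3.1623


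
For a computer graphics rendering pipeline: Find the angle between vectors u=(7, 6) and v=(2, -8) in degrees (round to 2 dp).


u.v = -34, |u| = sqrt(85) = 9.2195, |v| = sqrt(68) = 8.2462
cos(theta) = u.v/(|u||v|) = -34/sqrt(5780) = -0.447214
theta = acos(-0.447214) = 116.57 degrees

116.57 degrees


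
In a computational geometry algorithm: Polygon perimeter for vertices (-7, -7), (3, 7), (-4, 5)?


Sides: (-7, -7)->(3, 7): sqrt(296) = 17.204651, (3, 7)->(-4, 5): sqrt(53) = 7.28011, (-4, 5)->(-7, -7): sqrt(153) = 12.369317
Sum = 36.854078
Perimeter = 36.8541

36.8541


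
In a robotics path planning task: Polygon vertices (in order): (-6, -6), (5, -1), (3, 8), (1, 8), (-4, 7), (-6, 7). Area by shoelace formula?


Shoelace sum: ((-6)*(-1) - 5*(-6)) + (5*8 - 3*(-1)) + (3*8 - 1*8) + (1*7 - (-4)*8) + ((-4)*7 - (-6)*7) + ((-6)*(-6) - (-6)*7)
= 226
Area = |226|/2 = 113

113


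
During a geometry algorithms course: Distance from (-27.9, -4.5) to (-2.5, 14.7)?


dx=25.4, dy=19.2
d^2 = 25.4^2 + 19.2^2 = 1013.8
d = sqrt(1013.8) = 31.8402

31.8402


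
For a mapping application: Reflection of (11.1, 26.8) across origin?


Reflection over origin: (x,y) -> (-x,-y)
(11.1, 26.8) -> (-11.1, -26.8)

(-11.1, -26.8)


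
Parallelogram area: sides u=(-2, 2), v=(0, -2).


|u x v| = |(-2)*(-2) - 2*0|
= |4 - 0| = 4

4


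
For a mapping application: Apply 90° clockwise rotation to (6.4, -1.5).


90° CW: (x,y) -> (y, -x)
(6.4,-1.5) -> (-1.5, -6.4)

(-1.5, -6.4)


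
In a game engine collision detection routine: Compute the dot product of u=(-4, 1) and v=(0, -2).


u . v = u_x*v_x + u_y*v_y = (-4)*0 + 1*(-2)
= 0 + (-2) = -2

-2


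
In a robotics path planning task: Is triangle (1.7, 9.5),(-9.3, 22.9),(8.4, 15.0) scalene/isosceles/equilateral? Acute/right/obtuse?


Side lengths squared: AB^2=300.56, BC^2=375.7, CA^2=75.14
Sorted: [75.14, 300.56, 375.7]
By sides: Scalene, By angles: Right

Scalene, Right


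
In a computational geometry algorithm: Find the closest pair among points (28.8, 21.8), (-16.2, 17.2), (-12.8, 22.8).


d(P0,P1) = 45.2345, d(P0,P2) = 41.612, d(P1,P2) = 6.5513
Closest: P1 and P2

Closest pair: (-16.2, 17.2) and (-12.8, 22.8), distance = 6.5513


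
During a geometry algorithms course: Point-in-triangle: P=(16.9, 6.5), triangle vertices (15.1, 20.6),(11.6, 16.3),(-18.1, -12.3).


Cross products: AB x AP = 57.09, BC x BP = 442.64, CA x CP = -527.34
All same sign? no

No, outside


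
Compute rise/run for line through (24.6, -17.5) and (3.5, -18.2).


slope = (y2-y1)/(x2-x1) = ((-18.2)-(-17.5))/(3.5-24.6) = (-0.7)/(-21.1) = 0.0332

0.0332


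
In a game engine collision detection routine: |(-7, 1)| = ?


|u| = sqrt((-7)^2 + 1^2) = sqrt(50) = 7.0711

7.0711


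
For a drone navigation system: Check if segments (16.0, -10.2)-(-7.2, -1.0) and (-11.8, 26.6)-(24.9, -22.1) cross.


Cross products: d1=3.3, d2=-788.9, d3=-598, d4=194.2
d1*d2 < 0 and d3*d4 < 0? yes

Yes, they intersect


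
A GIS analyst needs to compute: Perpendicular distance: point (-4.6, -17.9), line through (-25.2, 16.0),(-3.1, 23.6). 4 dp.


|cross product| = 905.75
|line direction| = sqrt(546.17) = 23.3703
Distance = 905.75/sqrt(546.17) = 38.7565

38.7565


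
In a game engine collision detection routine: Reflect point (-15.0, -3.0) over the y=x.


Reflection over y=x: (x,y) -> (y,x)
(-15, -3) -> (-3, -15)

(-3, -15)


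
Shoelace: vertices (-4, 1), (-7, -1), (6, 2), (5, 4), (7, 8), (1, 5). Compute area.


Shoelace sum: ((-4)*(-1) - (-7)*1) + ((-7)*2 - 6*(-1)) + (6*4 - 5*2) + (5*8 - 7*4) + (7*5 - 1*8) + (1*1 - (-4)*5)
= 77
Area = |77|/2 = 38.5

38.5


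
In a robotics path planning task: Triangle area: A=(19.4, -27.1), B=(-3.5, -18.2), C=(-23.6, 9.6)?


Area = |x_A(y_B-y_C) + x_B(y_C-y_A) + x_C(y_A-y_B)|/2
= |(-539.32) + (-128.45) + 210.04|/2
= 457.73/2 = 228.865

228.865


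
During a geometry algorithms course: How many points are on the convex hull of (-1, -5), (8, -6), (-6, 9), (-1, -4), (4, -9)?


Convex hull vertices (CCW): (-6, 9), (-1, -5), (4, -9), (8, -6)
Count = 4

4


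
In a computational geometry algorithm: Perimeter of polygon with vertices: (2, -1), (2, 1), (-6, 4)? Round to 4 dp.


Sides: (2, -1)->(2, 1): sqrt(4) = 2, (2, 1)->(-6, 4): sqrt(73) = 8.544004, (-6, 4)->(2, -1): sqrt(89) = 9.433981
Sum = 19.977985
Perimeter = 19.978

19.978


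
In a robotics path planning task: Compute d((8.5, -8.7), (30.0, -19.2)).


dx=21.5, dy=-10.5
d^2 = 21.5^2 + (-10.5)^2 = 572.5
d = sqrt(572.5) = 23.927

23.927


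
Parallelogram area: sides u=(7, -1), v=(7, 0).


|u x v| = |7*0 - (-1)*7|
= |0 - (-7)| = 7

7


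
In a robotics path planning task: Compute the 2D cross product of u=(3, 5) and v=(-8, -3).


u x v = u_x*v_y - u_y*v_x = 3*(-3) - 5*(-8)
= (-9) - (-40) = 31

31


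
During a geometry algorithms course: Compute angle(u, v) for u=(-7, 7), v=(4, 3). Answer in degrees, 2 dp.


u.v = -7, |u| = sqrt(98) = 9.8995, |v| = sqrt(25) = 5
cos(theta) = u.v/(|u||v|) = -7/sqrt(2450) = -0.141421
theta = acos(-0.141421) = 98.13 degrees

98.13 degrees


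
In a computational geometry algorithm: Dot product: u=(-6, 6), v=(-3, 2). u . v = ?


u . v = u_x*v_x + u_y*v_y = (-6)*(-3) + 6*2
= 18 + 12 = 30

30


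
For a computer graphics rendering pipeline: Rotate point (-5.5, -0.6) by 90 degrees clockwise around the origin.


90° CW: (x,y) -> (y, -x)
(-5.5,-0.6) -> (-0.6, 5.5)

(-0.6, 5.5)


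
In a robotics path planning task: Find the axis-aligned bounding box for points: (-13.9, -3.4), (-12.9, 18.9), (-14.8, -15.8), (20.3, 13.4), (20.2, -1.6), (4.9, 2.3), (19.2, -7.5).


x range: [-14.8, 20.3]
y range: [-15.8, 18.9]
Bounding box: (-14.8,-15.8) to (20.3,18.9)

(-14.8,-15.8) to (20.3,18.9)


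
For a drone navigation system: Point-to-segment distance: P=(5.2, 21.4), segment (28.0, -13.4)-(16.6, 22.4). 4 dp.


Project P onto AB: t = 1 (clamped to [0,1])
Closest point on segment: (16.6, 22.4)
Distance: 11.4438

11.4438


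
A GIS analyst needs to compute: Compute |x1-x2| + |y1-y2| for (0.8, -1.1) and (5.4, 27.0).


|0.8-5.4| + |(-1.1)-27| = 4.6 + 28.1 = 32.7

32.7


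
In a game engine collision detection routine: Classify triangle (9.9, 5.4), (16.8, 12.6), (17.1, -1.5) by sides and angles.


Side lengths squared: AB^2=99.45, BC^2=198.9, CA^2=99.45
Sorted: [99.45, 99.45, 198.9]
By sides: Isosceles, By angles: Right

Isosceles, Right


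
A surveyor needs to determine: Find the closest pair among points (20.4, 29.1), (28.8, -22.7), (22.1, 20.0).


d(P0,P1) = 52.4767, d(P0,P2) = 9.2574, d(P1,P2) = 43.2224
Closest: P0 and P2

Closest pair: (20.4, 29.1) and (22.1, 20.0), distance = 9.2574


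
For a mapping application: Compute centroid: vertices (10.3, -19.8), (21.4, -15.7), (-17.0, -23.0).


Centroid = ((x_A+x_B+x_C)/3, (y_A+y_B+y_C)/3)
= ((10.3+21.4+(-17))/3, ((-19.8)+(-15.7)+(-23))/3)
= (4.9, -19.5)

(4.9, -19.5)


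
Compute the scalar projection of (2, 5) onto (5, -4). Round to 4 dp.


u.v = -10, |v| = sqrt(41) = 6.4031
Scalar projection = u.v / |v| = -10 / sqrt(41) = -1.5617

-1.5617


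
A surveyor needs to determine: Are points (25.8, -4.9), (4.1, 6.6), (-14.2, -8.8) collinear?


Cross product: (4.1-25.8)*((-8.8)-(-4.9)) - (6.6-(-4.9))*((-14.2)-25.8)
= 544.63

No, not collinear


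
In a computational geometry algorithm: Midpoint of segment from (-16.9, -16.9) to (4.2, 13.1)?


M = (((-16.9)+4.2)/2, ((-16.9)+13.1)/2)
= (-6.35, -1.9)

(-6.35, -1.9)


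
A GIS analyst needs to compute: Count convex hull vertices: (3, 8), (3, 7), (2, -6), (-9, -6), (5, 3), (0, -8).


Convex hull vertices (CCW): (-9, -6), (0, -8), (2, -6), (5, 3), (3, 8)
Count = 5

5


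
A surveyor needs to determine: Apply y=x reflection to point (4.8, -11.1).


Reflection over y=x: (x,y) -> (y,x)
(4.8, -11.1) -> (-11.1, 4.8)

(-11.1, 4.8)


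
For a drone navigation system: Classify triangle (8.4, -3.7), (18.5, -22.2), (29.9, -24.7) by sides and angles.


Side lengths squared: AB^2=444.26, BC^2=136.21, CA^2=903.25
Sorted: [136.21, 444.26, 903.25]
By sides: Scalene, By angles: Obtuse

Scalene, Obtuse


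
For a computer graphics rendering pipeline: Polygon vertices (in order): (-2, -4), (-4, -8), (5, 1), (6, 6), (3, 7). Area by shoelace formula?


Shoelace sum: ((-2)*(-8) - (-4)*(-4)) + ((-4)*1 - 5*(-8)) + (5*6 - 6*1) + (6*7 - 3*6) + (3*(-4) - (-2)*7)
= 86
Area = |86|/2 = 43

43


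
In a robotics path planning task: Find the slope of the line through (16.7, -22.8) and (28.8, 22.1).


slope = (y2-y1)/(x2-x1) = (22.1-(-22.8))/(28.8-16.7) = 44.9/12.1 = 3.7107

3.7107


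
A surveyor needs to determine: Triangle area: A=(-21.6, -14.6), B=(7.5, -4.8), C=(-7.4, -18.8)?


Area = |x_A(y_B-y_C) + x_B(y_C-y_A) + x_C(y_A-y_B)|/2
= |(-302.4) + (-31.5) + 72.52|/2
= 261.38/2 = 130.69

130.69


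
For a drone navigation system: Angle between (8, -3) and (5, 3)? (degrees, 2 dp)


u.v = 31, |u| = sqrt(73) = 8.544, |v| = sqrt(34) = 5.831
cos(theta) = u.v/(|u||v|) = 31/sqrt(2482) = 0.622244
theta = acos(0.622244) = 51.52 degrees

51.52 degrees


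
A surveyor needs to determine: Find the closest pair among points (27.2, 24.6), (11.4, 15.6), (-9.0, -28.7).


d(P0,P1) = 18.1835, d(P0,P2) = 64.4308, d(P1,P2) = 48.7714
Closest: P0 and P1

Closest pair: (27.2, 24.6) and (11.4, 15.6), distance = 18.1835


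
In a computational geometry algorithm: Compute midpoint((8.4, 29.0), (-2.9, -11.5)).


M = ((8.4+(-2.9))/2, (29+(-11.5))/2)
= (2.75, 8.75)

(2.75, 8.75)


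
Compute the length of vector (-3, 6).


|u| = sqrt((-3)^2 + 6^2) = sqrt(45) = 6.7082

6.7082


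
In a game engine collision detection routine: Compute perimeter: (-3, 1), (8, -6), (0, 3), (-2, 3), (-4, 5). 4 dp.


Sides: (-3, 1)->(8, -6): sqrt(170) = 13.038405, (8, -6)->(0, 3): sqrt(145) = 12.041595, (0, 3)->(-2, 3): sqrt(4) = 2, (-2, 3)->(-4, 5): sqrt(8) = 2.828427, (-4, 5)->(-3, 1): sqrt(17) = 4.123106
Sum = 34.031533
Perimeter = 34.0315

34.0315


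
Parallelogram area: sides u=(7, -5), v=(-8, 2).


|u x v| = |7*2 - (-5)*(-8)|
= |14 - 40| = 26

26


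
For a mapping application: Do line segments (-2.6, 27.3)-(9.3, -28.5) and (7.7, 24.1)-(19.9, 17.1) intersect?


Cross products: d1=-33.06, d2=-630.52, d3=536.66, d4=1134.12
d1*d2 < 0 and d3*d4 < 0? no

No, they don't intersect


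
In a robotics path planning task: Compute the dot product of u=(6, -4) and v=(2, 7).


u . v = u_x*v_x + u_y*v_y = 6*2 + (-4)*7
= 12 + (-28) = -16

-16


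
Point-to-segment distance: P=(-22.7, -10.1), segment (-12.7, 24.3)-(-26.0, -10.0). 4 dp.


Project P onto AB: t = 0.9701 (clamped to [0,1])
Closest point on segment: (-25.6024, -8.9746)
Distance: 3.1129

3.1129


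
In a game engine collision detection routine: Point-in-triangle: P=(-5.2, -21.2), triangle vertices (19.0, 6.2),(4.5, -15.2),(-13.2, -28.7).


Cross products: AB x AP = -120.58, BC x BP = -24.75, CA x CP = -37.7
All same sign? yes

Yes, inside


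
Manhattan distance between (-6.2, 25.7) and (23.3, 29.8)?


|(-6.2)-23.3| + |25.7-29.8| = 29.5 + 4.1 = 33.6

33.6


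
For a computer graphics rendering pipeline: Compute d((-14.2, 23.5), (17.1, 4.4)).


dx=31.3, dy=-19.1
d^2 = 31.3^2 + (-19.1)^2 = 1344.5
d = sqrt(1344.5) = 36.6674

36.6674


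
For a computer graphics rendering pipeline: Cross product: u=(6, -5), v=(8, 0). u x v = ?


u x v = u_x*v_y - u_y*v_x = 6*0 - (-5)*8
= 0 - (-40) = 40

40


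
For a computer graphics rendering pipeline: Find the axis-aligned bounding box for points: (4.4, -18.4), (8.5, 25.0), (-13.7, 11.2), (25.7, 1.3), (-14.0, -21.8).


x range: [-14, 25.7]
y range: [-21.8, 25]
Bounding box: (-14,-21.8) to (25.7,25)

(-14,-21.8) to (25.7,25)


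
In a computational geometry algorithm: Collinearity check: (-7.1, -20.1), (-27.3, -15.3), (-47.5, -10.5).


Cross product: ((-27.3)-(-7.1))*((-10.5)-(-20.1)) - ((-15.3)-(-20.1))*((-47.5)-(-7.1))
= 0

Yes, collinear


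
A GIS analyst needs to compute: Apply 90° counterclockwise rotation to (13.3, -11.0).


90° CCW: (x,y) -> (-y, x)
(13.3,-11) -> (11, 13.3)

(11, 13.3)


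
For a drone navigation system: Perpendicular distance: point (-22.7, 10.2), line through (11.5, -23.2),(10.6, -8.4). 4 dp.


|cross product| = 476.1
|line direction| = sqrt(219.85) = 14.8273
Distance = 476.1/sqrt(219.85) = 32.1096

32.1096


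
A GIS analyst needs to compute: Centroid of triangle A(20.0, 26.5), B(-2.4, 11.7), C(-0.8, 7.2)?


Centroid = ((x_A+x_B+x_C)/3, (y_A+y_B+y_C)/3)
= ((20+(-2.4)+(-0.8))/3, (26.5+11.7+7.2)/3)
= (5.6, 15.1333)

(5.6, 15.1333)


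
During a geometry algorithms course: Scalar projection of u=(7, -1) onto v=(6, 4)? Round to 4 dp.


u.v = 38, |v| = sqrt(52) = 7.2111
Scalar projection = u.v / |v| = 38 / sqrt(52) = 5.2697

5.2697


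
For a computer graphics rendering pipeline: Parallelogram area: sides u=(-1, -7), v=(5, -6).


|u x v| = |(-1)*(-6) - (-7)*5|
= |6 - (-35)| = 41

41


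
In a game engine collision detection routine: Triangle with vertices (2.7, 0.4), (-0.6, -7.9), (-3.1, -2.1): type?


Side lengths squared: AB^2=79.78, BC^2=39.89, CA^2=39.89
Sorted: [39.89, 39.89, 79.78]
By sides: Isosceles, By angles: Right

Isosceles, Right


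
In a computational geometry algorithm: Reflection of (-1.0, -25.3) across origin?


Reflection over origin: (x,y) -> (-x,-y)
(-1, -25.3) -> (1, 25.3)

(1, 25.3)


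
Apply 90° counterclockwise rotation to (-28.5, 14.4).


90° CCW: (x,y) -> (-y, x)
(-28.5,14.4) -> (-14.4, -28.5)

(-14.4, -28.5)


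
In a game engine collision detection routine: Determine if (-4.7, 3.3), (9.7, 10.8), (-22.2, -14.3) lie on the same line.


Cross product: (9.7-(-4.7))*((-14.3)-3.3) - (10.8-3.3)*((-22.2)-(-4.7))
= -122.19

No, not collinear


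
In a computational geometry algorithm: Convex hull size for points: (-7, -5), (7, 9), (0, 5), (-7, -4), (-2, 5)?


Convex hull vertices (CCW): (-7, -5), (7, 9), (-2, 5), (-7, -4)
Count = 4

4


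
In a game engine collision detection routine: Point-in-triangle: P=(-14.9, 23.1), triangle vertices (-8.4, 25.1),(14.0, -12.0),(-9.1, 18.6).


Cross products: AB x AP = -285.95, BC x BP = 73.53, CA x CP = 40.85
All same sign? no

No, outside


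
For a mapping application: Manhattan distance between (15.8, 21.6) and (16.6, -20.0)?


|15.8-16.6| + |21.6-(-20)| = 0.8 + 41.6 = 42.4

42.4


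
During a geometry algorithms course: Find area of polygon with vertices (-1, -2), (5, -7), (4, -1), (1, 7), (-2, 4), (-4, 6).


Shoelace sum: ((-1)*(-7) - 5*(-2)) + (5*(-1) - 4*(-7)) + (4*7 - 1*(-1)) + (1*4 - (-2)*7) + ((-2)*6 - (-4)*4) + ((-4)*(-2) - (-1)*6)
= 105
Area = |105|/2 = 52.5

52.5


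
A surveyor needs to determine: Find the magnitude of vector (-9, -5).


|u| = sqrt((-9)^2 + (-5)^2) = sqrt(106) = 10.2956

10.2956


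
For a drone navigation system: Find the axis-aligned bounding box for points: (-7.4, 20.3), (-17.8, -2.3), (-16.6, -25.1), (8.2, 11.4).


x range: [-17.8, 8.2]
y range: [-25.1, 20.3]
Bounding box: (-17.8,-25.1) to (8.2,20.3)

(-17.8,-25.1) to (8.2,20.3)


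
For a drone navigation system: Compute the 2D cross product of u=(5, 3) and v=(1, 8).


u x v = u_x*v_y - u_y*v_x = 5*8 - 3*1
= 40 - 3 = 37

37


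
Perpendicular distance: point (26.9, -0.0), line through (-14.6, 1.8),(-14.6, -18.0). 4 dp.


|cross product| = 821.7
|line direction| = sqrt(392.04) = 19.8
Distance = 821.7/sqrt(392.04) = 41.5

41.5


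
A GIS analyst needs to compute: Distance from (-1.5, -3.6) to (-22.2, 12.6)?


dx=-20.7, dy=16.2
d^2 = (-20.7)^2 + 16.2^2 = 690.93
d = sqrt(690.93) = 26.2855

26.2855


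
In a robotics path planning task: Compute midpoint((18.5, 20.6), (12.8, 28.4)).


M = ((18.5+12.8)/2, (20.6+28.4)/2)
= (15.65, 24.5)

(15.65, 24.5)


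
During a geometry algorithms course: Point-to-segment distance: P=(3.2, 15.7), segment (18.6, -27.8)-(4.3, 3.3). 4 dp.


Project P onto AB: t = 1 (clamped to [0,1])
Closest point on segment: (4.3, 3.3)
Distance: 12.4487

12.4487


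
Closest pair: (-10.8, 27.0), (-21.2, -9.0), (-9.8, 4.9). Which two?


d(P0,P1) = 37.4721, d(P0,P2) = 22.1226, d(P1,P2) = 17.9769
Closest: P1 and P2

Closest pair: (-21.2, -9.0) and (-9.8, 4.9), distance = 17.9769


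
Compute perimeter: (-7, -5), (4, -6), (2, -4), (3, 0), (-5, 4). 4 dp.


Sides: (-7, -5)->(4, -6): sqrt(122) = 11.045361, (4, -6)->(2, -4): sqrt(8) = 2.828427, (2, -4)->(3, 0): sqrt(17) = 4.123106, (3, 0)->(-5, 4): sqrt(80) = 8.944272, (-5, 4)->(-7, -5): sqrt(85) = 9.219544
Sum = 36.16071
Perimeter = 36.1607

36.1607


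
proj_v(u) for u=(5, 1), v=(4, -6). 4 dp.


u.v = 14, |v| = sqrt(52) = 7.2111
Scalar projection = u.v / |v| = 14 / sqrt(52) = 1.9415

1.9415


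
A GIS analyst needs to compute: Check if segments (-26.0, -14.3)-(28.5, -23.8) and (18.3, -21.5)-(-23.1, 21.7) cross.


Cross products: d1=1615.68, d2=-345.42, d3=28.45, d4=1989.55
d1*d2 < 0 and d3*d4 < 0? no

No, they don't intersect


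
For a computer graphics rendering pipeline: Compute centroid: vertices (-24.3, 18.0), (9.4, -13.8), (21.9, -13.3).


Centroid = ((x_A+x_B+x_C)/3, (y_A+y_B+y_C)/3)
= (((-24.3)+9.4+21.9)/3, (18+(-13.8)+(-13.3))/3)
= (2.3333, -3.0333)

(2.3333, -3.0333)


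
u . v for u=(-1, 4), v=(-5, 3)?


u . v = u_x*v_x + u_y*v_y = (-1)*(-5) + 4*3
= 5 + 12 = 17

17


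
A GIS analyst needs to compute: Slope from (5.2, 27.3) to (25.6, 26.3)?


slope = (y2-y1)/(x2-x1) = (26.3-27.3)/(25.6-5.2) = (-1)/20.4 = -0.049

-0.049


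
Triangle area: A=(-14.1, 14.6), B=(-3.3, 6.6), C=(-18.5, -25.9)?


Area = |x_A(y_B-y_C) + x_B(y_C-y_A) + x_C(y_A-y_B)|/2
= |(-458.25) + 133.65 + (-148)|/2
= 472.6/2 = 236.3

236.3


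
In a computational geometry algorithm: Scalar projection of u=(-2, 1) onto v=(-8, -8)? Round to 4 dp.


u.v = 8, |v| = sqrt(128) = 11.3137
Scalar projection = u.v / |v| = 8 / sqrt(128) = 0.7071

0.7071


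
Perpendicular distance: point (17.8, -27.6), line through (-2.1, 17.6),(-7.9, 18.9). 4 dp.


|cross product| = 236.29
|line direction| = sqrt(35.33) = 5.9439
Distance = 236.29/sqrt(35.33) = 39.7533

39.7533


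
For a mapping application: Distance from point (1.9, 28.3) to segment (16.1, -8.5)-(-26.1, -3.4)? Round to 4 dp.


Project P onto AB: t = 0.4355 (clamped to [0,1])
Closest point on segment: (-2.279, -6.2788)
Distance: 34.8305

34.8305


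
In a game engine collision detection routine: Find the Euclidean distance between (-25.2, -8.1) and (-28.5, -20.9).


dx=-3.3, dy=-12.8
d^2 = (-3.3)^2 + (-12.8)^2 = 174.73
d = sqrt(174.73) = 13.2185

13.2185


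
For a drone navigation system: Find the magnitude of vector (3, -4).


|u| = sqrt(3^2 + (-4)^2) = sqrt(25) = 5

5


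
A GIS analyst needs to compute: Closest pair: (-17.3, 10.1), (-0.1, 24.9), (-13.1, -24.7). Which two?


d(P0,P1) = 22.691, d(P0,P2) = 35.0525, d(P1,P2) = 51.2753
Closest: P0 and P1

Closest pair: (-17.3, 10.1) and (-0.1, 24.9), distance = 22.691


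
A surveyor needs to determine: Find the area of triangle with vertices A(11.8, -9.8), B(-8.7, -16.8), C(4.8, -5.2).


Area = |x_A(y_B-y_C) + x_B(y_C-y_A) + x_C(y_A-y_B)|/2
= |(-136.88) + (-40.02) + 33.6|/2
= 143.3/2 = 71.65

71.65


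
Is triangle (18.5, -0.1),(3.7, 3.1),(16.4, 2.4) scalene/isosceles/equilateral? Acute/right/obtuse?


Side lengths squared: AB^2=229.28, BC^2=161.78, CA^2=10.66
Sorted: [10.66, 161.78, 229.28]
By sides: Scalene, By angles: Obtuse

Scalene, Obtuse


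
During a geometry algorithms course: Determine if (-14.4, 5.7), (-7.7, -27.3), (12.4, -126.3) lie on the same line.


Cross product: ((-7.7)-(-14.4))*((-126.3)-5.7) - ((-27.3)-5.7)*(12.4-(-14.4))
= 0

Yes, collinear
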